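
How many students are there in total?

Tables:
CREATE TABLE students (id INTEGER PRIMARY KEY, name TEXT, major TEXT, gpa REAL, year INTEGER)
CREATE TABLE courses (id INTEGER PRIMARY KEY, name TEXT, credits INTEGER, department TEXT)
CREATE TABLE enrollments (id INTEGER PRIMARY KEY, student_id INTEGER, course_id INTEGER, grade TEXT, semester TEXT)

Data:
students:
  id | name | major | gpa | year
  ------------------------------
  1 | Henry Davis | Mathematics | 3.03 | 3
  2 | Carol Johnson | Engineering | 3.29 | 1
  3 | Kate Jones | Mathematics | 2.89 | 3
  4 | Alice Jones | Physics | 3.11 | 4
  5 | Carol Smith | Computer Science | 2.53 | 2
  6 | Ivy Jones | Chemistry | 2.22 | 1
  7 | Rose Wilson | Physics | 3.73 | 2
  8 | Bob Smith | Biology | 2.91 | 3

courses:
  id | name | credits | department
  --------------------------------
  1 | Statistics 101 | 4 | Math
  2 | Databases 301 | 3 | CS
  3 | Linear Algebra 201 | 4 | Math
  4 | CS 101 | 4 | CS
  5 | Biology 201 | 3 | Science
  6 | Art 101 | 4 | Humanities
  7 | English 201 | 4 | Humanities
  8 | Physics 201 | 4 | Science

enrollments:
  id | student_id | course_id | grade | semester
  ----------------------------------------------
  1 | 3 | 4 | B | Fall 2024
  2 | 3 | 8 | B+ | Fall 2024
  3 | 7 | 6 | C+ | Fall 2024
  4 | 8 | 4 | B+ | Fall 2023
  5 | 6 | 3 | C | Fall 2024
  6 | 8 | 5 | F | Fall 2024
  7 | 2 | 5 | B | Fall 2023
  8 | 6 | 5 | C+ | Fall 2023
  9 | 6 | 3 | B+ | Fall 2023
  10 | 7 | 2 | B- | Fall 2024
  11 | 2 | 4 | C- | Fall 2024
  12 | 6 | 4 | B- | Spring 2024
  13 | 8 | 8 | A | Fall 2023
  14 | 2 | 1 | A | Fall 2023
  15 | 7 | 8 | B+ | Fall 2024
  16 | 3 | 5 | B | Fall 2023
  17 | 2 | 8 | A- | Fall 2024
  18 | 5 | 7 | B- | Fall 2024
SELECT COUNT(*) FROM students

Execution result:
8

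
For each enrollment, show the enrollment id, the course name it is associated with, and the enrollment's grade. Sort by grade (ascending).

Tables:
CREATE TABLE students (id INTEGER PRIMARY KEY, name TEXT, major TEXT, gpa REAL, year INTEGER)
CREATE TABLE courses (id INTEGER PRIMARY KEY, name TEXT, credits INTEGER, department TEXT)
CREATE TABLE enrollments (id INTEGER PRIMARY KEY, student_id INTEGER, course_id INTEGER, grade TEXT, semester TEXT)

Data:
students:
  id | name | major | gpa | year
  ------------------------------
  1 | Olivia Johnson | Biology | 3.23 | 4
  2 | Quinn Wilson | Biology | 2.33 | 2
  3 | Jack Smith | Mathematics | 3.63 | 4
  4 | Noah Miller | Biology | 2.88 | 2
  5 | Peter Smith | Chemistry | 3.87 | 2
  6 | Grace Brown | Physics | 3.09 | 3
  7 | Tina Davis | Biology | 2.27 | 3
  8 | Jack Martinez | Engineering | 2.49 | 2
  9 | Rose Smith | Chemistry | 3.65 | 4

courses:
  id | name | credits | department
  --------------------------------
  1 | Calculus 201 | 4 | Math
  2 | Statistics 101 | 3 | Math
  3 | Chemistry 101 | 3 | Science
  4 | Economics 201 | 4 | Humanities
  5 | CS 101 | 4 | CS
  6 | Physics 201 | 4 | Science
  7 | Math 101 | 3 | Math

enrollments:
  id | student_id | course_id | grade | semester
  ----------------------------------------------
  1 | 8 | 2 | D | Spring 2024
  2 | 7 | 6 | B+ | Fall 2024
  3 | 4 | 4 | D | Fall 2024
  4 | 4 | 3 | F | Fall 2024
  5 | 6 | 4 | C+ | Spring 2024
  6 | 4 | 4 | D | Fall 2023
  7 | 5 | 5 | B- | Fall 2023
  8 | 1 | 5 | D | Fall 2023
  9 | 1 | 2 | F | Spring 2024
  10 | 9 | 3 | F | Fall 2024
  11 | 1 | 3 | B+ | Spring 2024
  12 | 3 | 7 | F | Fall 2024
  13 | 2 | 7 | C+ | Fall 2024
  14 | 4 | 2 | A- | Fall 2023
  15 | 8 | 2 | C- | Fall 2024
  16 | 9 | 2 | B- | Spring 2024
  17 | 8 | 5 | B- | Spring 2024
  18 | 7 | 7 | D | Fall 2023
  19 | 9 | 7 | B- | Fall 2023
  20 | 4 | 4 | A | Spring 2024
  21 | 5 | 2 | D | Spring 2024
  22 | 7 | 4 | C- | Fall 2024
SELECT c.id, p.name AS course, c.grade FROM enrollments c JOIN courses p ON c.course_id = p.id ORDER BY c.grade ASC

Execution result:
id | course | grade
20 | Economics 201 | A
14 | Statistics 101 | A-
2 | Physics 201 | B+
11 | Chemistry 101 | B+
7 | CS 101 | B-
16 | Statistics 101 | B-
17 | CS 101 | B-
19 | Math 101 | B-
5 | Economics 201 | C+
13 | Math 101 | C+
15 | Statistics 101 | C-
22 | Economics 201 | C-
1 | Statistics 101 | D
3 | Economics 201 | D
6 | Economics 201 | D
8 | CS 101 | D
18 | Math 101 | D
21 | Statistics 101 | D
4 | Chemistry 101 | F
9 | Statistics 101 | F
10 | Chemistry 101 | F
12 | Math 101 | F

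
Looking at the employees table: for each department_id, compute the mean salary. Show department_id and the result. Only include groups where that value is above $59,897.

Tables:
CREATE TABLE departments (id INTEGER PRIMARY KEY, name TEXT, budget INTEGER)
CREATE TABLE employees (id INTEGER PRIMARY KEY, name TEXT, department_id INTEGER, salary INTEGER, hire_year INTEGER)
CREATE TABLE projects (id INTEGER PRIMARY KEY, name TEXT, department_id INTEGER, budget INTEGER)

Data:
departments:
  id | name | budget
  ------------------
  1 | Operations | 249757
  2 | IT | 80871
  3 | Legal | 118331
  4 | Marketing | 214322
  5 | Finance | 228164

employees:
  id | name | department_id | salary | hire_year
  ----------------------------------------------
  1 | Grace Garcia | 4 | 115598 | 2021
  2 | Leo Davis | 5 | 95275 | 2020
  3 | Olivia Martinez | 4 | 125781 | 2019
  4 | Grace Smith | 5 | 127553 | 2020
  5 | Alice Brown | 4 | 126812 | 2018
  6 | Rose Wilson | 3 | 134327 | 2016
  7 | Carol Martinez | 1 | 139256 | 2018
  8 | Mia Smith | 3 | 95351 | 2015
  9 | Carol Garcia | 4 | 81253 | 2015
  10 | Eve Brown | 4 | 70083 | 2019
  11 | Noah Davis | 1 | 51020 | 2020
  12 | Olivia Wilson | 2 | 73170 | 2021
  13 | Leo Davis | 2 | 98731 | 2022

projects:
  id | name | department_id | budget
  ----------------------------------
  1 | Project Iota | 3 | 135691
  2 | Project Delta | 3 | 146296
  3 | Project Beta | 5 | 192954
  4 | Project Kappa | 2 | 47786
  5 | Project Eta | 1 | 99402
SELECT department_id, AVG(salary) AS avg_salary FROM employees GROUP BY department_id HAVING AVG(salary) > 59897

Execution result:
department_id | avg_salary
1 | 95138.00
2 | 85950.50
3 | 114839.00
4 | 103905.40
5 | 111414.00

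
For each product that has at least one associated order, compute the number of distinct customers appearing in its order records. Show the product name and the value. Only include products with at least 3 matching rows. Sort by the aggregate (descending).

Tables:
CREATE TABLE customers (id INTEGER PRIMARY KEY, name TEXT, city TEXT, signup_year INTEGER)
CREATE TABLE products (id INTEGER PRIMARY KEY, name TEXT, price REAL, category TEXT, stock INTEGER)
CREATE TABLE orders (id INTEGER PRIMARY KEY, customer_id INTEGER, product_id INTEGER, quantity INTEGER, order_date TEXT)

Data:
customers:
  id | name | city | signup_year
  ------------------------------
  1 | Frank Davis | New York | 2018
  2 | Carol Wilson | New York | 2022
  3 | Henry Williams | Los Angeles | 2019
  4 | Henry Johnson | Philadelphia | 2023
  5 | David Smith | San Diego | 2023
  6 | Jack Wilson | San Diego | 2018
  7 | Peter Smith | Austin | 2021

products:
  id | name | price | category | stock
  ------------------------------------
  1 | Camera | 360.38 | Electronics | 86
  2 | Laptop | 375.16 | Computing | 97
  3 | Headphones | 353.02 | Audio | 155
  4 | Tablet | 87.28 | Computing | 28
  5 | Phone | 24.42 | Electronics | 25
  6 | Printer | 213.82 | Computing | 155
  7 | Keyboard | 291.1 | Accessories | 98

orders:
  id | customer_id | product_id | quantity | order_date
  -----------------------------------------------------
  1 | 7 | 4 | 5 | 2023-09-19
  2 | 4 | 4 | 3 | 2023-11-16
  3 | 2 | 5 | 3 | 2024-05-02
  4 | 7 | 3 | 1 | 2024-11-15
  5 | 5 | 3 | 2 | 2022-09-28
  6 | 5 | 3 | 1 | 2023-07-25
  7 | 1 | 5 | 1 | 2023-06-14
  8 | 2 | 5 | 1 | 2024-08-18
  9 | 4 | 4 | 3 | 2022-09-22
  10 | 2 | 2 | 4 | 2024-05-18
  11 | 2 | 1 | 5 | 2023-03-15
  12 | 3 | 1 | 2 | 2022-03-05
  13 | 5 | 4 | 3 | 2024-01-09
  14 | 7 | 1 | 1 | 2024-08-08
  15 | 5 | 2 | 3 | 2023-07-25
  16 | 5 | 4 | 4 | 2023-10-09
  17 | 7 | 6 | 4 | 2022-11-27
SELECT p.name, COUNT(DISTINCT c.customer_id) AS distinct_customer_count FROM orders c JOIN products p ON c.product_id = p.id GROUP BY p.id, p.name HAVING COUNT(*) >= 3 ORDER BY distinct_customer_count DESC

Execution result:
name | distinct_customer_count
Camera | 3
Tablet | 3
Headphones | 2
Phone | 2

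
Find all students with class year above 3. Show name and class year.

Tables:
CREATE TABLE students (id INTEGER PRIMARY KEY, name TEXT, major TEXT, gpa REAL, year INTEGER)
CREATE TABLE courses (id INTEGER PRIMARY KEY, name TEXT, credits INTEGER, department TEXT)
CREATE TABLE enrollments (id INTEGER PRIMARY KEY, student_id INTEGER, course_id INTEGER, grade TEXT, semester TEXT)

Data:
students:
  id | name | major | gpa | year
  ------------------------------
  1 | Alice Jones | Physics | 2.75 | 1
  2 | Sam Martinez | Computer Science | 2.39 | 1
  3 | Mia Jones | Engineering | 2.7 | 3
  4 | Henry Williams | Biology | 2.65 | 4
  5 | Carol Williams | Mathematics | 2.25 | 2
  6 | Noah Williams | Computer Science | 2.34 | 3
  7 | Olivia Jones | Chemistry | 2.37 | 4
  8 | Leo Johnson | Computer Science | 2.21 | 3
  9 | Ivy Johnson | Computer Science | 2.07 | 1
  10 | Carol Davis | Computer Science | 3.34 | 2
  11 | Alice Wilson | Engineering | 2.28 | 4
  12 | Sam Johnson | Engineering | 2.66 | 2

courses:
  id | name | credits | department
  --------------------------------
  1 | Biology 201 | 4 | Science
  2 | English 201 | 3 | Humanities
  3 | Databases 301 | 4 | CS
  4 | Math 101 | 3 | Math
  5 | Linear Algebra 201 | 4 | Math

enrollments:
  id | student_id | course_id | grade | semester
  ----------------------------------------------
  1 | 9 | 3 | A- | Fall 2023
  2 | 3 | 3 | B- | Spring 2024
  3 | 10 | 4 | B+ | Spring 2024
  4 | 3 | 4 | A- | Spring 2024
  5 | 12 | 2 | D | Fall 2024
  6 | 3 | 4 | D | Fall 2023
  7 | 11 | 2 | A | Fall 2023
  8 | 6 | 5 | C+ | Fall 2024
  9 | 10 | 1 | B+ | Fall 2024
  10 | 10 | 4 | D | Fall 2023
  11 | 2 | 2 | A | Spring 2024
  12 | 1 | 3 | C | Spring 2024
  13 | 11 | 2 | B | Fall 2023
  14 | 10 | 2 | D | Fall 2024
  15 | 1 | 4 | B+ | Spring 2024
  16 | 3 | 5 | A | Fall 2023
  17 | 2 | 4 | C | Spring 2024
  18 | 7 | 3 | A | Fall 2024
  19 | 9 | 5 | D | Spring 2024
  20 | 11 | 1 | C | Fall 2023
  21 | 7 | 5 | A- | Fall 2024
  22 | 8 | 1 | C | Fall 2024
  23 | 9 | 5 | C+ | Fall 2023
SELECT name, year FROM students WHERE year > 3

Execution result:
name | year
Henry Williams | 4
Olivia Jones | 4
Alice Wilson | 4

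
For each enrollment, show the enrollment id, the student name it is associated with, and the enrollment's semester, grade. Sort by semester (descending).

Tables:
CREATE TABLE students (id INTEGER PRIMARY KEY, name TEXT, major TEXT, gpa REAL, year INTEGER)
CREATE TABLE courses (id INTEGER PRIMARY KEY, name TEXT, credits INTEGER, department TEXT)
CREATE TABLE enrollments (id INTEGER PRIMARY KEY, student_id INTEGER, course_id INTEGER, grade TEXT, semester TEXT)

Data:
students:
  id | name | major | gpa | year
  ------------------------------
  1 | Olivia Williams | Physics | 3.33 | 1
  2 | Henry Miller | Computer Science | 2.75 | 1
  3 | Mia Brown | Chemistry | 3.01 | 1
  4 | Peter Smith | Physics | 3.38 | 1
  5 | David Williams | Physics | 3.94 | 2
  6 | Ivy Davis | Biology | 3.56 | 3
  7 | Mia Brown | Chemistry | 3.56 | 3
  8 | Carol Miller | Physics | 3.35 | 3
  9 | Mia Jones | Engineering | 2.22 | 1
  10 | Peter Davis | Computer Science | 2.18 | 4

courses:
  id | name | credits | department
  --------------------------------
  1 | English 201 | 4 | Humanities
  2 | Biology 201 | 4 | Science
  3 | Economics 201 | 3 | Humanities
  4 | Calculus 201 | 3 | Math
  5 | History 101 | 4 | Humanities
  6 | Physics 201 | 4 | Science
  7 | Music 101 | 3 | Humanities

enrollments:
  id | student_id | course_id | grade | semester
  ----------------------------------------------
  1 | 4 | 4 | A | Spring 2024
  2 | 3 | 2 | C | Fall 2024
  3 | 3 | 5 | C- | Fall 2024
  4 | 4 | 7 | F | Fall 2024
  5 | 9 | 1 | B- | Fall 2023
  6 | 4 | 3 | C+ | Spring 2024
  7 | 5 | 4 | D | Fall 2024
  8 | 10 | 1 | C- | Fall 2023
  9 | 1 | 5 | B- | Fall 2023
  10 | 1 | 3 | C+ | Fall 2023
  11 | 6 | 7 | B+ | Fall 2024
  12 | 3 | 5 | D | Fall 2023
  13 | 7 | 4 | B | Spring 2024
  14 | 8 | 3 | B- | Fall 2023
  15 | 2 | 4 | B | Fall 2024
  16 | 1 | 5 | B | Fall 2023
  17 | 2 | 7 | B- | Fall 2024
SELECT c.id, p.name AS student, c.semester, c.grade FROM enrollments c JOIN students p ON c.student_id = p.id ORDER BY c.semester DESC

Execution result:
id | student | semester | grade
1 | Peter Smith | Spring 2024 | A
6 | Peter Smith | Spring 2024 | C+
13 | Mia Brown | Spring 2024 | B
2 | Mia Brown | Fall 2024 | C
3 | Mia Brown | Fall 2024 | C-
4 | Peter Smith | Fall 2024 | F
7 | David Williams | Fall 2024 | D
11 | Ivy Davis | Fall 2024 | B+
15 | Henry Miller | Fall 2024 | B
17 | Henry Miller | Fall 2024 | B-
5 | Mia Jones | Fall 2023 | B-
8 | Peter Davis | Fall 2023 | C-
9 | Olivia Williams | Fall 2023 | B-
10 | Olivia Williams | Fall 2023 | C+
12 | Mia Brown | Fall 2023 | D
14 | Carol Miller | Fall 2023 | B-
16 | Olivia Williams | Fall 2023 | B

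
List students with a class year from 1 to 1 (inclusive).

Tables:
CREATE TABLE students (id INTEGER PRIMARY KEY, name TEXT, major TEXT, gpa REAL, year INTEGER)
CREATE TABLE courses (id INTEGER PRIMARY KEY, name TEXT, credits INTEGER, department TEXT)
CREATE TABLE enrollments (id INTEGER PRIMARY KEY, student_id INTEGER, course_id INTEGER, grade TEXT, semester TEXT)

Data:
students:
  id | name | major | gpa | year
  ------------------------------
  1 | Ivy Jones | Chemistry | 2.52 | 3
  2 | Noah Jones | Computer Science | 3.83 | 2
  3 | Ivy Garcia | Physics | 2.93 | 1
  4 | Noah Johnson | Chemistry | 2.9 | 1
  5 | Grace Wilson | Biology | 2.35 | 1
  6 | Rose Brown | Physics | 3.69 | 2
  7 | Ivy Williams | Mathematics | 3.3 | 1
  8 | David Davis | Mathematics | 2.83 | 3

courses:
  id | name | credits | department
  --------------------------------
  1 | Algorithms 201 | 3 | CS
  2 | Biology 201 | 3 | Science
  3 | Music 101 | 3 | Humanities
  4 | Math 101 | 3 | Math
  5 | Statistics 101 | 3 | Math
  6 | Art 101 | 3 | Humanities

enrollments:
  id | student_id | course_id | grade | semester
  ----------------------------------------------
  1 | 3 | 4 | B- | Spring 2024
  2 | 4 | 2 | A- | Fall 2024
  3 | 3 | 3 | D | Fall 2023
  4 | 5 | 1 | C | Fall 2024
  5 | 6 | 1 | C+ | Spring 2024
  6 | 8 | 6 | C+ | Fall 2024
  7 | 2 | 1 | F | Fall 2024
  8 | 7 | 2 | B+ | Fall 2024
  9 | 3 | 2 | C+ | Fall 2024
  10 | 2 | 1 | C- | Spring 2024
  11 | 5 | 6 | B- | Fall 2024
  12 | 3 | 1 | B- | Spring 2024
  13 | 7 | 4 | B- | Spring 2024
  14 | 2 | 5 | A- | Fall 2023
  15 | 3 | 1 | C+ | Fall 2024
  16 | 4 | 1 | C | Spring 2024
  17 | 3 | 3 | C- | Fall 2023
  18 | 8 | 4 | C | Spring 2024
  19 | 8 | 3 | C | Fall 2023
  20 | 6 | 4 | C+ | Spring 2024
SELECT name, year FROM students WHERE year BETWEEN 1 AND 1

Execution result:
name | year
Ivy Garcia | 1
Noah Johnson | 1
Grace Wilson | 1
Ivy Williams | 1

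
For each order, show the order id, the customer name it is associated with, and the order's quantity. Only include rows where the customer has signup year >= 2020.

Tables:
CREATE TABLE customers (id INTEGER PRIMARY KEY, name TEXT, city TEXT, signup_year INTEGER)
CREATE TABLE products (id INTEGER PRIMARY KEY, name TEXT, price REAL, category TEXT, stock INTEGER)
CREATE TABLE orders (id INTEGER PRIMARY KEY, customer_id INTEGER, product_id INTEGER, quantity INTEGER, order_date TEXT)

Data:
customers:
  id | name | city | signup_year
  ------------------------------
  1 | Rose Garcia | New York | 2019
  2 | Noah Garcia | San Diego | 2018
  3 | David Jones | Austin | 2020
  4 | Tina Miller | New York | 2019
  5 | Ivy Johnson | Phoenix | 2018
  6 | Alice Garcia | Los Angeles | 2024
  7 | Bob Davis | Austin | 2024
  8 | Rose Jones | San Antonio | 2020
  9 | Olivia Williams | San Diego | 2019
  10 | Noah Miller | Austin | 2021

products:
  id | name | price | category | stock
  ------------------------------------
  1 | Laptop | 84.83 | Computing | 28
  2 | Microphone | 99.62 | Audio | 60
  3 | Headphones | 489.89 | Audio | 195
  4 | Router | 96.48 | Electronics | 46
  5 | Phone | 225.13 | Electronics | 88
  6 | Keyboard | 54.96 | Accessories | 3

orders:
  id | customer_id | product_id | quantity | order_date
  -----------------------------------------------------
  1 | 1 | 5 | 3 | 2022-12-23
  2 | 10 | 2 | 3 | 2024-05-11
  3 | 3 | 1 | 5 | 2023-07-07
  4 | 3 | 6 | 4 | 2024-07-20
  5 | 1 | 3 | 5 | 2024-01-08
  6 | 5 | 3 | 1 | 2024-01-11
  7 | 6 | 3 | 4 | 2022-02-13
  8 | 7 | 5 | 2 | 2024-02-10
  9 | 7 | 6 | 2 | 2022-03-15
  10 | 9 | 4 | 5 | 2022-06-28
SELECT c.id, p.name AS customer, c.quantity FROM orders c JOIN customers p ON c.customer_id = p.id WHERE p.signup_year >= 2020

Execution result:
id | customer | quantity
2 | Noah Miller | 3
3 | David Jones | 5
4 | David Jones | 4
7 | Alice Garcia | 4
8 | Bob Davis | 2
9 | Bob Davis | 2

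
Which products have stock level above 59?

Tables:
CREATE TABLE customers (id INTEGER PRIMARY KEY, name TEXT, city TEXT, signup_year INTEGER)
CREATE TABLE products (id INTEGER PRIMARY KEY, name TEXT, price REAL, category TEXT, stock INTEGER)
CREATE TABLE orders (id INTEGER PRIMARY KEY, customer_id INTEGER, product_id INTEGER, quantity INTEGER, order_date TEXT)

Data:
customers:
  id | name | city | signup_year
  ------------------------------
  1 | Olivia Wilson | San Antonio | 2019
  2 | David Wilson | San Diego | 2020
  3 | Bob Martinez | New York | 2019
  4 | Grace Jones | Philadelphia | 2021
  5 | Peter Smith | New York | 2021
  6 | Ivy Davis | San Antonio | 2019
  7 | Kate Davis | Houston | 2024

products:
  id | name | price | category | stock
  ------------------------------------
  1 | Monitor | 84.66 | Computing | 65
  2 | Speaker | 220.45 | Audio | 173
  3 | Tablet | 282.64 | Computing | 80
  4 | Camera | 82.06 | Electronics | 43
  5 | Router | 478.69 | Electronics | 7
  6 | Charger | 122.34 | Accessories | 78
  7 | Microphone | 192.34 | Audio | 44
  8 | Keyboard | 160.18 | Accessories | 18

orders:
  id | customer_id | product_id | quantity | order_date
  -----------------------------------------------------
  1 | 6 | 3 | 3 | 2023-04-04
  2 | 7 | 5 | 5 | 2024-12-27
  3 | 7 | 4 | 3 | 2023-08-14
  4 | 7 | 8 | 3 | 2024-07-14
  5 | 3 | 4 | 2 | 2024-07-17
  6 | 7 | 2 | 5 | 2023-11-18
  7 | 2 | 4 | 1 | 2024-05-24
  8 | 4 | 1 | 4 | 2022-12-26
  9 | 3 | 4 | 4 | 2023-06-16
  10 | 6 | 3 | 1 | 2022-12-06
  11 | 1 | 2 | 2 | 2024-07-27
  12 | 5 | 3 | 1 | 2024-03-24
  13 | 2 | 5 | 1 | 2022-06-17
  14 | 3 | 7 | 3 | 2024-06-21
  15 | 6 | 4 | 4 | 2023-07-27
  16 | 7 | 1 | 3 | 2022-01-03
SELECT name, stock FROM products WHERE stock > 59

Execution result:
name | stock
Monitor | 65
Speaker | 173
Tablet | 80
Charger | 78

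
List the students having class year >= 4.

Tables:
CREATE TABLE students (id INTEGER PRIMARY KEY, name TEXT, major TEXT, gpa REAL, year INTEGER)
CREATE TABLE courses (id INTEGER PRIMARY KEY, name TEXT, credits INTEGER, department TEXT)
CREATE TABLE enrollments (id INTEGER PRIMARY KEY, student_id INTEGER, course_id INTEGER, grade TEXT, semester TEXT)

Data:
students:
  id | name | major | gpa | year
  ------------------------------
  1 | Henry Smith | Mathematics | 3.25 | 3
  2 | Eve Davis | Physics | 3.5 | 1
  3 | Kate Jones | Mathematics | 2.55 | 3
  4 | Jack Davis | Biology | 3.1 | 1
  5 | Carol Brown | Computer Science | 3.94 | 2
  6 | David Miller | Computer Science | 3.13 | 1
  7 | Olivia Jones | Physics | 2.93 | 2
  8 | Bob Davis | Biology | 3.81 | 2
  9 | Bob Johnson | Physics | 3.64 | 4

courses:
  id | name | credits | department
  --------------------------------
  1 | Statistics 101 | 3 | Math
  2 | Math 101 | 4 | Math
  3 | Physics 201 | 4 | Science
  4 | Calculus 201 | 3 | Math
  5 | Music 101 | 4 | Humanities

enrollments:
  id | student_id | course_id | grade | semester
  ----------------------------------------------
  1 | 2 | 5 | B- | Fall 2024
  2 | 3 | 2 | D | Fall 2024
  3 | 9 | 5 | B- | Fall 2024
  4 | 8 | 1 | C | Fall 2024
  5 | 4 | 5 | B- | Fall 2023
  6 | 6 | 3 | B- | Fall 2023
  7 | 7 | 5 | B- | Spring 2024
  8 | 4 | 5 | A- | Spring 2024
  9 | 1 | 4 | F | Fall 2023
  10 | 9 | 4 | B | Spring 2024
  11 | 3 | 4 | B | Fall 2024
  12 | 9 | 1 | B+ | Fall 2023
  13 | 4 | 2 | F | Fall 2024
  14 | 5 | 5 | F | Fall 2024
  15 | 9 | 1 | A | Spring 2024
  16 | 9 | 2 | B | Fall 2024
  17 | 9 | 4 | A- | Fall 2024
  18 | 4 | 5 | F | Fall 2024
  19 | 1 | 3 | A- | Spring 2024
SELECT name, year FROM students WHERE year >= 4

Execution result:
name | year
Bob Johnson | 4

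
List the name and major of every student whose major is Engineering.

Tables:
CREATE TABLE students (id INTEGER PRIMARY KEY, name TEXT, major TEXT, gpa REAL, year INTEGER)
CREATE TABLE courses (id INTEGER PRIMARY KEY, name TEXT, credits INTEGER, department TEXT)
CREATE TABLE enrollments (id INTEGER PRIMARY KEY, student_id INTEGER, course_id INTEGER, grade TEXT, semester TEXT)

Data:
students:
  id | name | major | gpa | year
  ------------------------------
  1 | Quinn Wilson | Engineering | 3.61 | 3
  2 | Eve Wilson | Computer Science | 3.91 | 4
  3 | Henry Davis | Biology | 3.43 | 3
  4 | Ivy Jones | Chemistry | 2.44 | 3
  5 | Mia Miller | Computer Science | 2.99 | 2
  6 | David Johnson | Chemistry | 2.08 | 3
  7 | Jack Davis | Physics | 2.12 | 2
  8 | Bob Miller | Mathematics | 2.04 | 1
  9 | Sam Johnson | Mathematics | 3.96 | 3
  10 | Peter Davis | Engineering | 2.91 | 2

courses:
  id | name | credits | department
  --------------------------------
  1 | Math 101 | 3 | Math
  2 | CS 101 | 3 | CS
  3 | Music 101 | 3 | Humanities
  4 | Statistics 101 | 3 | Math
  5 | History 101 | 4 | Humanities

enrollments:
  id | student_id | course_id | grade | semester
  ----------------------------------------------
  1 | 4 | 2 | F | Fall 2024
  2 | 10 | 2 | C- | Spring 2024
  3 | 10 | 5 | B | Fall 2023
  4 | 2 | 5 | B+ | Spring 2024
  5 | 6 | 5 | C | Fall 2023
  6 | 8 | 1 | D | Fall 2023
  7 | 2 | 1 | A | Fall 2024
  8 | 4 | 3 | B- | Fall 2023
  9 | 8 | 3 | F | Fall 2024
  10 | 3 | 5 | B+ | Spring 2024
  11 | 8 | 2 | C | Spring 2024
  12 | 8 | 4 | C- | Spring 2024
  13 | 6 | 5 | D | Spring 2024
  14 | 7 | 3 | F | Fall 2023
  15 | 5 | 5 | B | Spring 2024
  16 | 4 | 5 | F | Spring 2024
SELECT name, major FROM students WHERE major = 'Engineering'

Execution result:
name | major
Quinn Wilson | Engineering
Peter Davis | Engineering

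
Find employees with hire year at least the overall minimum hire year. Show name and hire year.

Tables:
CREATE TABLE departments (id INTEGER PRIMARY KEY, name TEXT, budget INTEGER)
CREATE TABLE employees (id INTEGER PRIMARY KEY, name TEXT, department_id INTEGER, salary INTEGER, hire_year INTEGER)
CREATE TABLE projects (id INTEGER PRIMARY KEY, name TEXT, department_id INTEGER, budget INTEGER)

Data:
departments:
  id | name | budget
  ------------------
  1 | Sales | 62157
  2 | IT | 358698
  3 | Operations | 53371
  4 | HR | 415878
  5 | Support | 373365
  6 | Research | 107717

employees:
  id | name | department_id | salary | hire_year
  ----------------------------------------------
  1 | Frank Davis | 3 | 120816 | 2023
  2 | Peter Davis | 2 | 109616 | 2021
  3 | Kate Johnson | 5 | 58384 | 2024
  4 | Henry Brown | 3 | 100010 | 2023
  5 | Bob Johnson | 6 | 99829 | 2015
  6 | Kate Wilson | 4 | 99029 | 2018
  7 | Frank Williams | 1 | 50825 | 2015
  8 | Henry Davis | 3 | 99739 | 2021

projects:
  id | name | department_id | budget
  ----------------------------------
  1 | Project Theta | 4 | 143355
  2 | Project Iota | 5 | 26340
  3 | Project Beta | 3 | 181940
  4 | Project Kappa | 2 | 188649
SELECT name, hire_year FROM employees WHERE hire_year >= (SELECT MIN(hire_year) FROM employees)

Execution result:
name | hire_year
Frank Davis | 2023
Peter Davis | 2021
Kate Johnson | 2024
Henry Brown | 2023
Bob Johnson | 2015
Kate Wilson | 2018
Frank Williams | 2015
Henry Davis | 2021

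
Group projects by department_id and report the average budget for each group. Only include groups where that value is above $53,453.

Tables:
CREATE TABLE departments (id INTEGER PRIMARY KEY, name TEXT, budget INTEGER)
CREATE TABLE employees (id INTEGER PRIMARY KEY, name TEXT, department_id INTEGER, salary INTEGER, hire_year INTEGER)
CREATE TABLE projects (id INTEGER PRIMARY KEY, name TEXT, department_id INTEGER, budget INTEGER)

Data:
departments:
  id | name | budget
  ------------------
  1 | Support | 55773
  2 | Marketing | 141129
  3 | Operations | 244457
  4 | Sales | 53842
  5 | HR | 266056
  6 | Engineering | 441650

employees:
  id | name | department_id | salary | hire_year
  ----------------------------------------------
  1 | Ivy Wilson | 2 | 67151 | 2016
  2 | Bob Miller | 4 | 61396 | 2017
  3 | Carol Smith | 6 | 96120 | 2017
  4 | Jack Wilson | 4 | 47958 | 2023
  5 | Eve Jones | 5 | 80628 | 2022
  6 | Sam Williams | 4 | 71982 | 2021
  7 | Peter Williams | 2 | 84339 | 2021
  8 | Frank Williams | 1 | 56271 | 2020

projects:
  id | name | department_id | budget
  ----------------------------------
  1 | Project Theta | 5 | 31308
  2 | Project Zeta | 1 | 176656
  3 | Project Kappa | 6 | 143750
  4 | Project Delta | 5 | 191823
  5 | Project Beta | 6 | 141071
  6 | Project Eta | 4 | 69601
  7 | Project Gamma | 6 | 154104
SELECT department_id, AVG(budget) AS avg_budget FROM projects GROUP BY department_id HAVING AVG(budget) > 53453

Execution result:
department_id | avg_budget
1 | 176656.00
4 | 69601.00
5 | 111565.50
6 | 146308.33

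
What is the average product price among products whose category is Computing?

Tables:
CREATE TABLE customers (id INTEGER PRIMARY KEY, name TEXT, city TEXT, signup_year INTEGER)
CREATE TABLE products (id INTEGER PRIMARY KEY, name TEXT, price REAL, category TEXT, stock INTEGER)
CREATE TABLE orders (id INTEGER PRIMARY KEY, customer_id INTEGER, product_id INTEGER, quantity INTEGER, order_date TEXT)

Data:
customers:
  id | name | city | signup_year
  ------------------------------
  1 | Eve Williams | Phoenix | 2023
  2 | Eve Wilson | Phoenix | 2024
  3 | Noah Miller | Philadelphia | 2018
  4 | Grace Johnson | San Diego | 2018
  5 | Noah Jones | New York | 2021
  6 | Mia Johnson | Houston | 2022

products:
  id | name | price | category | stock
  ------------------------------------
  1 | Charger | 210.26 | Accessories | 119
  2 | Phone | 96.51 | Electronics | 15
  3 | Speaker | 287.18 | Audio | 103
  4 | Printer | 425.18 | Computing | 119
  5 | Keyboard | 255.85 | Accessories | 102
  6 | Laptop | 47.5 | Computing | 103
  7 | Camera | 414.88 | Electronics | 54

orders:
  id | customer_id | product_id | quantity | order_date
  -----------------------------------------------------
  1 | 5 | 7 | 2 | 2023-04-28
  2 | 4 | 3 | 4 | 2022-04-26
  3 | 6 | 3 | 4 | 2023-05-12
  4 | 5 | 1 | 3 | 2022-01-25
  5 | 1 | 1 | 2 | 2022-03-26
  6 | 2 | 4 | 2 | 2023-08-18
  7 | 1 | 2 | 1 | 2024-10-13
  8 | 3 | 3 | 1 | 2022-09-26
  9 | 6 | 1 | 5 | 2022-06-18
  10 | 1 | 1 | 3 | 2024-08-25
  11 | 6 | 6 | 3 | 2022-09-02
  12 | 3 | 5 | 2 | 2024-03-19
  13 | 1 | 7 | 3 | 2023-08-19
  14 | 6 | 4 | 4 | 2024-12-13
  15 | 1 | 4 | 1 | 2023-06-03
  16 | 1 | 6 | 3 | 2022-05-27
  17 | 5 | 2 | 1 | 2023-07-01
SELECT AVG(price) FROM products WHERE category = 'Computing'

Execution result:
236.34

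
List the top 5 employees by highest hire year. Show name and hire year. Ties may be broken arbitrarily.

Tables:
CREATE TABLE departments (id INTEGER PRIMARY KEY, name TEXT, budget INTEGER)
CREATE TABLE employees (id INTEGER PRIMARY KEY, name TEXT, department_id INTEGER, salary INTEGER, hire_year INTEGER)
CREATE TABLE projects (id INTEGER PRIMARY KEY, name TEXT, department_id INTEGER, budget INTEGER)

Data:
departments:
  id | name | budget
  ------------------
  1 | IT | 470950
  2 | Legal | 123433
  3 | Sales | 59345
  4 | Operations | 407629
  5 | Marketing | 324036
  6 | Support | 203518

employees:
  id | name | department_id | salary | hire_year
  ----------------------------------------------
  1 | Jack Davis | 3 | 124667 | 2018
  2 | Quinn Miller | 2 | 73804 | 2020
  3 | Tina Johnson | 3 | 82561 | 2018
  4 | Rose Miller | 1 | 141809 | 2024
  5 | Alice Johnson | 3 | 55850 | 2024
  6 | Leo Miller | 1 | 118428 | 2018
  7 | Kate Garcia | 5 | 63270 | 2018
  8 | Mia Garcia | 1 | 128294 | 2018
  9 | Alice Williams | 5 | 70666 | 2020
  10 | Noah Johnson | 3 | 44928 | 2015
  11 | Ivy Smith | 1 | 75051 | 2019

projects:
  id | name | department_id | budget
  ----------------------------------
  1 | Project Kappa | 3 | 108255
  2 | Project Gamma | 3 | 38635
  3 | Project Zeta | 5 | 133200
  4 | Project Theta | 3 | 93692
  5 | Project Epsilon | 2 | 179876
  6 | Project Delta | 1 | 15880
SELECT name, hire_year FROM employees ORDER BY hire_year DESC LIMIT 5

Execution result:
name | hire_year
Rose Miller | 2024
Alice Johnson | 2024
Quinn Miller | 2020
Alice Williams | 2020
Ivy Smith | 2019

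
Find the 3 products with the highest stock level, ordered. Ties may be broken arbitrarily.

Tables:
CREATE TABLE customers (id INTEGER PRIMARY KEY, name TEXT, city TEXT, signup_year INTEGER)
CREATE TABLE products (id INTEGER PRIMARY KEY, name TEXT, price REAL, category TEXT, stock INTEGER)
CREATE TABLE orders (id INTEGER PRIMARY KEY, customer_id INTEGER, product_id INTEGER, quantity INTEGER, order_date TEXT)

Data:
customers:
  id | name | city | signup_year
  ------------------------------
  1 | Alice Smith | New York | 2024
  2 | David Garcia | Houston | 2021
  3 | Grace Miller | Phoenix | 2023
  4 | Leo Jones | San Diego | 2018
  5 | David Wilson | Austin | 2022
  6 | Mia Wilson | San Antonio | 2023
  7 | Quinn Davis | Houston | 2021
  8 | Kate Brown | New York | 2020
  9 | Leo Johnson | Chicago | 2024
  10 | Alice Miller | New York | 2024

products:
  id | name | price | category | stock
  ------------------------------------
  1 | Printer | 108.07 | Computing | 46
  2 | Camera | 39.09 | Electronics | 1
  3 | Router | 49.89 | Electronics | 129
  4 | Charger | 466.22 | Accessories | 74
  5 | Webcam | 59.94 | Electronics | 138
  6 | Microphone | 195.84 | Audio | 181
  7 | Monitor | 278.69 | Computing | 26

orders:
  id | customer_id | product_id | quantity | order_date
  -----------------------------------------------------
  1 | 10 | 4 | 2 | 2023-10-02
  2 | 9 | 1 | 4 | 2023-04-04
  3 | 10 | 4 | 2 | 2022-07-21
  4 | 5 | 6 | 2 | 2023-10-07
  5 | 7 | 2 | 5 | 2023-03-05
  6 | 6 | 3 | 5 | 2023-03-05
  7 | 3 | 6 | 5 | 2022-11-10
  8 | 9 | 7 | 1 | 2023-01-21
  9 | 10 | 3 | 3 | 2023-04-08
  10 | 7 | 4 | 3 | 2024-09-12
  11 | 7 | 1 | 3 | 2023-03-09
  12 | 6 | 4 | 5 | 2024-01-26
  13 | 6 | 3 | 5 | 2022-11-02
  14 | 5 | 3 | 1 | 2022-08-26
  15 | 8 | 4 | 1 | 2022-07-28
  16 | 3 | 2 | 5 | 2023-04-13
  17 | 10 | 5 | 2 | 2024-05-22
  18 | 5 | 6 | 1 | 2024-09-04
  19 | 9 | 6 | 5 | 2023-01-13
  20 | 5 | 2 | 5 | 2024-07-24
SELECT name, stock FROM products ORDER BY stock DESC LIMIT 3

Execution result:
name | stock
Microphone | 181
Webcam | 138
Router | 129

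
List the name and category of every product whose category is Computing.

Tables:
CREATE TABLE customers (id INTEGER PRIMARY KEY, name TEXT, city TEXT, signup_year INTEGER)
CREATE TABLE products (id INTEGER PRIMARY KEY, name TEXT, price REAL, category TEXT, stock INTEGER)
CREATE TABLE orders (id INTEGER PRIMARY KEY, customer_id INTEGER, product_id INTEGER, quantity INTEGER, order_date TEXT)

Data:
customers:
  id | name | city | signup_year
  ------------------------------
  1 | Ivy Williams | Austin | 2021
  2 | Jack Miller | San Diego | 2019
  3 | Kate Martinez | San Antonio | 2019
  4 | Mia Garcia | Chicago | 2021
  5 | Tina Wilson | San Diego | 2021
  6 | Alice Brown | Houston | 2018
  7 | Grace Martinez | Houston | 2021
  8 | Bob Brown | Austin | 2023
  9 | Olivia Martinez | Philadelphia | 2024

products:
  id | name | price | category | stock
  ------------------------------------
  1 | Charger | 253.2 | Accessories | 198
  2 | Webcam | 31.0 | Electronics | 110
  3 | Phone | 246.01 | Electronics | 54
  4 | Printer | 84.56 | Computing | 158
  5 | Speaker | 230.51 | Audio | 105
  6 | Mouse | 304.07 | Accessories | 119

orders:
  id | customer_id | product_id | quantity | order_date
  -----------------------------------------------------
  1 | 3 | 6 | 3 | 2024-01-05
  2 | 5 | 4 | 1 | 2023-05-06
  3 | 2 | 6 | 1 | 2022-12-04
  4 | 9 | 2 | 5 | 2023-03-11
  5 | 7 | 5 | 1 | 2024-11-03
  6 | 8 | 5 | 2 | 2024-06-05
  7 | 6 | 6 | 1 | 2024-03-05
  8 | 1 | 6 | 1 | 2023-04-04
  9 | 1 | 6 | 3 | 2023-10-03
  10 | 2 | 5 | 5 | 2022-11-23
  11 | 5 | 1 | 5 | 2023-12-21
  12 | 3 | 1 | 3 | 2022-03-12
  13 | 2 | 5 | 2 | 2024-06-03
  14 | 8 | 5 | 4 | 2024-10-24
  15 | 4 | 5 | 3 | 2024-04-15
SELECT name, category FROM products WHERE category = 'Computing'

Execution result:
name | category
Printer | Computing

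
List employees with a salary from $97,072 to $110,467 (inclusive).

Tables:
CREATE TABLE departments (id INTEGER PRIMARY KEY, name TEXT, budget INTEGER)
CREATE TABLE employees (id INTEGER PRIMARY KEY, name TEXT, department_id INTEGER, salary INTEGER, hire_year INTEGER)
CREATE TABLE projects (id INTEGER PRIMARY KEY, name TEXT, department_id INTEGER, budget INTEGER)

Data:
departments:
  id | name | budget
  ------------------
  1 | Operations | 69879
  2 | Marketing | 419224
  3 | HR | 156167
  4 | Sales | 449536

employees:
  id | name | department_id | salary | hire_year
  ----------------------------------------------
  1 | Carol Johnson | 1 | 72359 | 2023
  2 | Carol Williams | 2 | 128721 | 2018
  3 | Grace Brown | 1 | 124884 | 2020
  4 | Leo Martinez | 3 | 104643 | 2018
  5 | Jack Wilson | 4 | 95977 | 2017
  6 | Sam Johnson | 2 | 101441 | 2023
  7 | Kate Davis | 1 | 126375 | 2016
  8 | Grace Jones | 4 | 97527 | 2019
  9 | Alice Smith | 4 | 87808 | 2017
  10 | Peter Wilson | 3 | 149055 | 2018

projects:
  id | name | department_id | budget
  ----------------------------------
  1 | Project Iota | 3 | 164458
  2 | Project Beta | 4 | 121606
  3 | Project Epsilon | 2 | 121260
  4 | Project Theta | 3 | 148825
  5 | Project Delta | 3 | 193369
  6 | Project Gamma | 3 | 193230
SELECT name, salary FROM employees WHERE salary BETWEEN 97072 AND 110467

Execution result:
name | salary
Leo Martinez | 104643
Sam Johnson | 101441
Grace Jones | 97527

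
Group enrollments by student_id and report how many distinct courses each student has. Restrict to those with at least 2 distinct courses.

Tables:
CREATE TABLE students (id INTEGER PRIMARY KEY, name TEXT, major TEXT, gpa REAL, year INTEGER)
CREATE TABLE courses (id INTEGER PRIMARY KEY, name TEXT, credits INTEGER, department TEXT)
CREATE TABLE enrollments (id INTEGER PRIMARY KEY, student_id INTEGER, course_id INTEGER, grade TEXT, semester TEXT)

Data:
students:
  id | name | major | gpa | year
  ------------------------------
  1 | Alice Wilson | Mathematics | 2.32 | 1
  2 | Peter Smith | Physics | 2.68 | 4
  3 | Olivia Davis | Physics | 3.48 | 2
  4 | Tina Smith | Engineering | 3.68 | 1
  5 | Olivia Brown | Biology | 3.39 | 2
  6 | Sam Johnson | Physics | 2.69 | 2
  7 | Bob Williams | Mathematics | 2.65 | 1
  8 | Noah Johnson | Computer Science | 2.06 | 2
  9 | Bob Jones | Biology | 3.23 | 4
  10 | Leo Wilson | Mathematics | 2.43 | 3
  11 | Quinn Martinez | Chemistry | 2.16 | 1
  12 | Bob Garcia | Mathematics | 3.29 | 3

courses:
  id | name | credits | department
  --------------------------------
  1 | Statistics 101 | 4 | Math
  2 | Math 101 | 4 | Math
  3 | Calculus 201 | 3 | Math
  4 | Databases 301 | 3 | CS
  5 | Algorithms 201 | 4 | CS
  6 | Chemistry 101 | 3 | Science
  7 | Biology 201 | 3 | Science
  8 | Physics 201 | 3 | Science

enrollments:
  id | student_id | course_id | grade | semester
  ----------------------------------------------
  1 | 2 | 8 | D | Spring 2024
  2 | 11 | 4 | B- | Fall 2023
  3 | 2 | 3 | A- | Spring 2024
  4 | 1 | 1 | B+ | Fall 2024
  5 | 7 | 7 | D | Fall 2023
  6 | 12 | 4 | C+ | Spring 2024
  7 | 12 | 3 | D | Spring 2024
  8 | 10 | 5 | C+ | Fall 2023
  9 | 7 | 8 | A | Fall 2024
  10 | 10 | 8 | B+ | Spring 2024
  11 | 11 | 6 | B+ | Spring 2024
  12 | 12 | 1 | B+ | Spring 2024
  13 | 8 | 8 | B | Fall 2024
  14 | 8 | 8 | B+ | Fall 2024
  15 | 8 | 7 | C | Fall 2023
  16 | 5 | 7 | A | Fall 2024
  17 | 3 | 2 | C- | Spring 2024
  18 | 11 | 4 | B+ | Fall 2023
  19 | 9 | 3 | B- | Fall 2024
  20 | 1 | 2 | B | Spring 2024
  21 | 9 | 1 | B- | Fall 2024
SELECT student_id, COUNT(DISTINCT course_id) AS distinct_course_count FROM enrollments GROUP BY student_id HAVING COUNT(DISTINCT course_id) >= 2

Execution result:
student_id | distinct_course_count
1 | 2
2 | 2
7 | 2
8 | 2
9 | 2
10 | 2
11 | 2
12 | 3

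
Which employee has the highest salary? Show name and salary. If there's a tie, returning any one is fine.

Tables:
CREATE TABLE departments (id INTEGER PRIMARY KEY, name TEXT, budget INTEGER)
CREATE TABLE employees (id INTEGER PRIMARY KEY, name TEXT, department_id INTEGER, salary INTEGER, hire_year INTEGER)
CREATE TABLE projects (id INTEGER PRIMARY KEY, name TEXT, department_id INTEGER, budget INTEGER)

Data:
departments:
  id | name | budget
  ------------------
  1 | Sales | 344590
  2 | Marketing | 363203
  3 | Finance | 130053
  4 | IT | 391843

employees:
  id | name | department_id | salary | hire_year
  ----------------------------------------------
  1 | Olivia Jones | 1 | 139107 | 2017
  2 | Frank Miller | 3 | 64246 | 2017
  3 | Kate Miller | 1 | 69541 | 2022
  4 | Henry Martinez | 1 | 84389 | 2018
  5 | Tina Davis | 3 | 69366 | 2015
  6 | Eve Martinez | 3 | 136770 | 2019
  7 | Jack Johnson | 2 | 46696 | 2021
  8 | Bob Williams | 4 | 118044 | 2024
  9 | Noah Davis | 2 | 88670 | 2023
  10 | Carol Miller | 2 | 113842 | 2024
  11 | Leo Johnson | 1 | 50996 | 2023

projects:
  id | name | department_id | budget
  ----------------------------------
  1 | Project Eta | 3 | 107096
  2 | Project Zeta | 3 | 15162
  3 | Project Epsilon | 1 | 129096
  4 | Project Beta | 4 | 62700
SELECT name, salary FROM employees ORDER BY salary DESC LIMIT 1

Execution result:
name | salary
Olivia Jones | 139107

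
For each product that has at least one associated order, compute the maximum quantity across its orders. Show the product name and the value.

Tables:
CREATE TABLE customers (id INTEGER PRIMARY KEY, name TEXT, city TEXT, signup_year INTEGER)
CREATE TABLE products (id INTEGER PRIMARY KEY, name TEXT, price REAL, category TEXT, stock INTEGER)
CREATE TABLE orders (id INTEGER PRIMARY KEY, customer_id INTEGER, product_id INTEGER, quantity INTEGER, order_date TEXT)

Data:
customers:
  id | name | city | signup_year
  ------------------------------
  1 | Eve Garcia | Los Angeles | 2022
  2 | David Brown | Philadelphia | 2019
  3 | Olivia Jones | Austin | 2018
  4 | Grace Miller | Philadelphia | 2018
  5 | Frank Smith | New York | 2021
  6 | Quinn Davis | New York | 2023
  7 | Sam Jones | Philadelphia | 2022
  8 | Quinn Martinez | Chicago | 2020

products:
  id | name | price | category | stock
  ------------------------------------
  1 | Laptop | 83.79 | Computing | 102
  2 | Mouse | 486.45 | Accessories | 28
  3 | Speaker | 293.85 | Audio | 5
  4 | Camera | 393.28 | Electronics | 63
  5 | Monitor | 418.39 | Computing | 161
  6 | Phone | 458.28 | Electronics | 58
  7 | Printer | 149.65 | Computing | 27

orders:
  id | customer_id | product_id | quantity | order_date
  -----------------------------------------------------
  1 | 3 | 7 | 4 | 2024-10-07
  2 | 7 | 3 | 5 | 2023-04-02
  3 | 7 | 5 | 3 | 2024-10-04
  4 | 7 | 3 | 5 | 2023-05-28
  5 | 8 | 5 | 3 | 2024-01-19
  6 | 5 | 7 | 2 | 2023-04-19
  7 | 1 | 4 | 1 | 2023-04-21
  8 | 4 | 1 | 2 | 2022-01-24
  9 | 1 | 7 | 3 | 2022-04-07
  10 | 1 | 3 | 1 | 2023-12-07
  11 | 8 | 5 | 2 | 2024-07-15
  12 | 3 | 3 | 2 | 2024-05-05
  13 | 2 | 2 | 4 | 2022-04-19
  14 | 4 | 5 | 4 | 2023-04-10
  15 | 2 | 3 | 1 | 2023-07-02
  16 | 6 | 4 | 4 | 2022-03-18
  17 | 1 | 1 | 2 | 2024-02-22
SELECT p.name, MAX(c.quantity) AS max_quantity FROM orders c JOIN products p ON c.product_id = p.id GROUP BY p.id, p.name

Execution result:
name | max_quantity
Laptop | 2
Mouse | 4
Speaker | 5
Camera | 4
Monitor | 4
Printer | 4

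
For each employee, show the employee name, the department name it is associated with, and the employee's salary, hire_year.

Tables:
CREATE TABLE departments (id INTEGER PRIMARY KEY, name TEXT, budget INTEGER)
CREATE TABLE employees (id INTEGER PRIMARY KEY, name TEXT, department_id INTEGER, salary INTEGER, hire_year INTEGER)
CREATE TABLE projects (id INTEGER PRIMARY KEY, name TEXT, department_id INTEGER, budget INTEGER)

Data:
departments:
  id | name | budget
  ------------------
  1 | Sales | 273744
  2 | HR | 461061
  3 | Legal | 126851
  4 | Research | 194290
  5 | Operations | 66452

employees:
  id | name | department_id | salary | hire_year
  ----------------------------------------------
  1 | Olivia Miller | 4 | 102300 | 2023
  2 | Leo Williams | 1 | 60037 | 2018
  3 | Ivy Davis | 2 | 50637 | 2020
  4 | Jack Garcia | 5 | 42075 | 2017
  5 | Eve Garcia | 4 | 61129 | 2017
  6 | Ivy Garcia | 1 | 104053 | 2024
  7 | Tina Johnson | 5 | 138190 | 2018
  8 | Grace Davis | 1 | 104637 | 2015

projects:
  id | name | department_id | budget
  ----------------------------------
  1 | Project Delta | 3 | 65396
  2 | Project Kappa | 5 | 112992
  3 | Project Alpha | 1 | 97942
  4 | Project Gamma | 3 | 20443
SELECT c.name, p.name AS department, c.salary, c.hire_year FROM employees c JOIN departments p ON c.department_id = p.id

Execution result:
name | department | salary | hire_year
Olivia Miller | Research | 102300 | 2023
Leo Williams | Sales | 60037 | 2018
Ivy Davis | HR | 50637 | 2020
Jack Garcia | Operations | 42075 | 2017
Eve Garcia | Research | 61129 | 2017
Ivy Garcia | Sales | 104053 | 2024
Tina Johnson | Operations | 138190 | 2018
Grace Davis | Sales | 104637 | 2015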